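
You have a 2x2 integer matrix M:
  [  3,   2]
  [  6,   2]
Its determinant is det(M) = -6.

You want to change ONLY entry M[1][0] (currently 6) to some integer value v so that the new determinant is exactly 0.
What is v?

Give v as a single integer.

det is linear in entry M[1][0]: det = old_det + (v - 6) * C_10
Cofactor C_10 = -2
Want det = 0: -6 + (v - 6) * -2 = 0
  (v - 6) = 6 / -2 = -3
  v = 6 + (-3) = 3

Answer: 3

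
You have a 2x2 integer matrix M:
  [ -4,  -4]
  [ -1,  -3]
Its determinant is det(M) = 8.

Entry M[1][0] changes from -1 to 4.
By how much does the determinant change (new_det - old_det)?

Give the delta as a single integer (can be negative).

Answer: 20

Derivation:
Cofactor C_10 = 4
Entry delta = 4 - -1 = 5
Det delta = entry_delta * cofactor = 5 * 4 = 20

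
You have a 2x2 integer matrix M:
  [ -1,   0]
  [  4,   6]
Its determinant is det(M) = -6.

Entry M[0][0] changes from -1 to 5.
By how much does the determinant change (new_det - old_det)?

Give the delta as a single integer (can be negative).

Cofactor C_00 = 6
Entry delta = 5 - -1 = 6
Det delta = entry_delta * cofactor = 6 * 6 = 36

Answer: 36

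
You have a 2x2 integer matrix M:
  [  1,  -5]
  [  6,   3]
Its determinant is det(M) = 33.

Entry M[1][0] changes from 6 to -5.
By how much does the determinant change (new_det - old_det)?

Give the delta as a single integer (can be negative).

Cofactor C_10 = 5
Entry delta = -5 - 6 = -11
Det delta = entry_delta * cofactor = -11 * 5 = -55

Answer: -55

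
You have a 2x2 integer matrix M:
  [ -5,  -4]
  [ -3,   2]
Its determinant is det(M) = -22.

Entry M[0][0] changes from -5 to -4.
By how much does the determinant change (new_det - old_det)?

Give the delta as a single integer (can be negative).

Cofactor C_00 = 2
Entry delta = -4 - -5 = 1
Det delta = entry_delta * cofactor = 1 * 2 = 2

Answer: 2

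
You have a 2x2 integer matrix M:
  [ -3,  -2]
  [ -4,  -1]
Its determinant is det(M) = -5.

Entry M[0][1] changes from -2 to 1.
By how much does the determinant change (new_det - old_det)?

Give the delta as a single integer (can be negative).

Answer: 12

Derivation:
Cofactor C_01 = 4
Entry delta = 1 - -2 = 3
Det delta = entry_delta * cofactor = 3 * 4 = 12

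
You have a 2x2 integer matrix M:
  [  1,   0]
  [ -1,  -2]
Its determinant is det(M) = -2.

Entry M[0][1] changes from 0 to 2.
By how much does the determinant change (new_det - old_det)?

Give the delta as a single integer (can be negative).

Answer: 2

Derivation:
Cofactor C_01 = 1
Entry delta = 2 - 0 = 2
Det delta = entry_delta * cofactor = 2 * 1 = 2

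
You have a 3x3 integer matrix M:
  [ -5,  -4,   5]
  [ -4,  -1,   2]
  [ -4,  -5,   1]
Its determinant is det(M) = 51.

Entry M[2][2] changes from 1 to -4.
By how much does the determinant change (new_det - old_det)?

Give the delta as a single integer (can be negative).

Cofactor C_22 = -11
Entry delta = -4 - 1 = -5
Det delta = entry_delta * cofactor = -5 * -11 = 55

Answer: 55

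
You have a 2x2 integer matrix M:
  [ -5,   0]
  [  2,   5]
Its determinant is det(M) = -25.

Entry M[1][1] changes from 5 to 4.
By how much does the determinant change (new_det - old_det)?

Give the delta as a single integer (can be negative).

Cofactor C_11 = -5
Entry delta = 4 - 5 = -1
Det delta = entry_delta * cofactor = -1 * -5 = 5

Answer: 5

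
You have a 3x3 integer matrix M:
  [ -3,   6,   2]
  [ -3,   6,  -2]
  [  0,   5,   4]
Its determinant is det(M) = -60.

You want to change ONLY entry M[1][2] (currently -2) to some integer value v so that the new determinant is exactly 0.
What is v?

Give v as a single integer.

Answer: 2

Derivation:
det is linear in entry M[1][2]: det = old_det + (v - -2) * C_12
Cofactor C_12 = 15
Want det = 0: -60 + (v - -2) * 15 = 0
  (v - -2) = 60 / 15 = 4
  v = -2 + (4) = 2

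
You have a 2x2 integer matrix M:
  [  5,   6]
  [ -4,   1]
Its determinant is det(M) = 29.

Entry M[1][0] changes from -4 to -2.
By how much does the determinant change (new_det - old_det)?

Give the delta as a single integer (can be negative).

Answer: -12

Derivation:
Cofactor C_10 = -6
Entry delta = -2 - -4 = 2
Det delta = entry_delta * cofactor = 2 * -6 = -12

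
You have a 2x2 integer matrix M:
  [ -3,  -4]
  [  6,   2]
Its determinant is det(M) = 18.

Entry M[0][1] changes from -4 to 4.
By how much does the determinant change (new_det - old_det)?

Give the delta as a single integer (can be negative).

Cofactor C_01 = -6
Entry delta = 4 - -4 = 8
Det delta = entry_delta * cofactor = 8 * -6 = -48

Answer: -48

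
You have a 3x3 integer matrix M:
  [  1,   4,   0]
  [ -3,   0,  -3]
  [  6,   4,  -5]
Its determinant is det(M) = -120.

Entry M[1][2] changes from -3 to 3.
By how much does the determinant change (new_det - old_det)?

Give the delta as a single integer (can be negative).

Cofactor C_12 = 20
Entry delta = 3 - -3 = 6
Det delta = entry_delta * cofactor = 6 * 20 = 120

Answer: 120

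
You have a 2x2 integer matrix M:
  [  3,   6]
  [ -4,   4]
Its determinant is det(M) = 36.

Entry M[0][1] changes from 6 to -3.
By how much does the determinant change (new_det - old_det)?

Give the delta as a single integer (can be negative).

Cofactor C_01 = 4
Entry delta = -3 - 6 = -9
Det delta = entry_delta * cofactor = -9 * 4 = -36

Answer: -36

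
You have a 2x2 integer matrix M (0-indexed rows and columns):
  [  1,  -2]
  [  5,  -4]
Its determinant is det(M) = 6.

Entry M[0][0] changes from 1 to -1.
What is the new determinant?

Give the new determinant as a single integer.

Answer: 14

Derivation:
det is linear in row 0: changing M[0][0] by delta changes det by delta * cofactor(0,0).
Cofactor C_00 = (-1)^(0+0) * minor(0,0) = -4
Entry delta = -1 - 1 = -2
Det delta = -2 * -4 = 8
New det = 6 + 8 = 14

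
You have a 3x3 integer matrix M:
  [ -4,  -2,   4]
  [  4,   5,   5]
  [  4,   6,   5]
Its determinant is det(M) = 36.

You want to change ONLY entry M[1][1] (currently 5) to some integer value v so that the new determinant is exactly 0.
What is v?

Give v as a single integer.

Answer: 6

Derivation:
det is linear in entry M[1][1]: det = old_det + (v - 5) * C_11
Cofactor C_11 = -36
Want det = 0: 36 + (v - 5) * -36 = 0
  (v - 5) = -36 / -36 = 1
  v = 5 + (1) = 6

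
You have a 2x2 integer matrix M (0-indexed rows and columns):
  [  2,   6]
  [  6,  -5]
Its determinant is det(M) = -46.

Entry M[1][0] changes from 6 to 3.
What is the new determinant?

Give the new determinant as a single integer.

det is linear in row 1: changing M[1][0] by delta changes det by delta * cofactor(1,0).
Cofactor C_10 = (-1)^(1+0) * minor(1,0) = -6
Entry delta = 3 - 6 = -3
Det delta = -3 * -6 = 18
New det = -46 + 18 = -28

Answer: -28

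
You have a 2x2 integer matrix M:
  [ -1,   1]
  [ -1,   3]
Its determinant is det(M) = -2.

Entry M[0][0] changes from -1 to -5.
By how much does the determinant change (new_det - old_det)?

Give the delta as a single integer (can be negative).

Answer: -12

Derivation:
Cofactor C_00 = 3
Entry delta = -5 - -1 = -4
Det delta = entry_delta * cofactor = -4 * 3 = -12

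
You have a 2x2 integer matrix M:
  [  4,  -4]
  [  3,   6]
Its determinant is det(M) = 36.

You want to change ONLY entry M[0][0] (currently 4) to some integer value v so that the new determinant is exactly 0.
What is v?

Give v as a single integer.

det is linear in entry M[0][0]: det = old_det + (v - 4) * C_00
Cofactor C_00 = 6
Want det = 0: 36 + (v - 4) * 6 = 0
  (v - 4) = -36 / 6 = -6
  v = 4 + (-6) = -2

Answer: -2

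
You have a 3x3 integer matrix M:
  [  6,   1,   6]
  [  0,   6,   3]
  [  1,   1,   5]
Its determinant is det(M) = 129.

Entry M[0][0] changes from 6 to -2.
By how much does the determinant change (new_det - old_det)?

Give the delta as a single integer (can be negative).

Answer: -216

Derivation:
Cofactor C_00 = 27
Entry delta = -2 - 6 = -8
Det delta = entry_delta * cofactor = -8 * 27 = -216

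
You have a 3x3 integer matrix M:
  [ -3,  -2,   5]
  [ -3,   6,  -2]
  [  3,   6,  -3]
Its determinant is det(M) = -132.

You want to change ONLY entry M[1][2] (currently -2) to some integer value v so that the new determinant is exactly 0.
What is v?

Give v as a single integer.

Answer: 9

Derivation:
det is linear in entry M[1][2]: det = old_det + (v - -2) * C_12
Cofactor C_12 = 12
Want det = 0: -132 + (v - -2) * 12 = 0
  (v - -2) = 132 / 12 = 11
  v = -2 + (11) = 9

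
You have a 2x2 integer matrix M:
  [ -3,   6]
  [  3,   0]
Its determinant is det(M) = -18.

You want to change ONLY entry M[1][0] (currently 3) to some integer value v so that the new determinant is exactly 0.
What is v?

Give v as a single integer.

Answer: 0

Derivation:
det is linear in entry M[1][0]: det = old_det + (v - 3) * C_10
Cofactor C_10 = -6
Want det = 0: -18 + (v - 3) * -6 = 0
  (v - 3) = 18 / -6 = -3
  v = 3 + (-3) = 0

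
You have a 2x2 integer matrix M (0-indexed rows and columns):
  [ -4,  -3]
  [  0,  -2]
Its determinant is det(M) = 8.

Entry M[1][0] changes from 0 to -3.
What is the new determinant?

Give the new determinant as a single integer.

det is linear in row 1: changing M[1][0] by delta changes det by delta * cofactor(1,0).
Cofactor C_10 = (-1)^(1+0) * minor(1,0) = 3
Entry delta = -3 - 0 = -3
Det delta = -3 * 3 = -9
New det = 8 + -9 = -1

Answer: -1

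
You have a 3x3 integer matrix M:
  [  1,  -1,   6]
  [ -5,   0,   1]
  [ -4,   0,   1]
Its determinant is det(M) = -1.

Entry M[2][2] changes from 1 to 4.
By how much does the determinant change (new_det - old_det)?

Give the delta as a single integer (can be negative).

Answer: -15

Derivation:
Cofactor C_22 = -5
Entry delta = 4 - 1 = 3
Det delta = entry_delta * cofactor = 3 * -5 = -15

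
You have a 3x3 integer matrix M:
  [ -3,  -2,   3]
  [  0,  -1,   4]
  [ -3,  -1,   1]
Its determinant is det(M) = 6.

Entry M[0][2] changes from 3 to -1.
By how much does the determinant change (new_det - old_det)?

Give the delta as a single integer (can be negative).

Cofactor C_02 = -3
Entry delta = -1 - 3 = -4
Det delta = entry_delta * cofactor = -4 * -3 = 12

Answer: 12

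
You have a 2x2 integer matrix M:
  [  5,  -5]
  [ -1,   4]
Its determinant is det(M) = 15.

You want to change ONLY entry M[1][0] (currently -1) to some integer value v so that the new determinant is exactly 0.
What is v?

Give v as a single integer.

Answer: -4

Derivation:
det is linear in entry M[1][0]: det = old_det + (v - -1) * C_10
Cofactor C_10 = 5
Want det = 0: 15 + (v - -1) * 5 = 0
  (v - -1) = -15 / 5 = -3
  v = -1 + (-3) = -4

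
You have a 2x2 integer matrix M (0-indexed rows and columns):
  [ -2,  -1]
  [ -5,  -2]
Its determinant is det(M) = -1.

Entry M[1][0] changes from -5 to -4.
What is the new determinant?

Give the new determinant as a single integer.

Answer: 0

Derivation:
det is linear in row 1: changing M[1][0] by delta changes det by delta * cofactor(1,0).
Cofactor C_10 = (-1)^(1+0) * minor(1,0) = 1
Entry delta = -4 - -5 = 1
Det delta = 1 * 1 = 1
New det = -1 + 1 = 0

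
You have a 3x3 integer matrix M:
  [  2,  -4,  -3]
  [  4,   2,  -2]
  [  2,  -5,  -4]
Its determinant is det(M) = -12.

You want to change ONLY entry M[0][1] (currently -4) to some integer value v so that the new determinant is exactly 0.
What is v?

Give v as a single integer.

det is linear in entry M[0][1]: det = old_det + (v - -4) * C_01
Cofactor C_01 = 12
Want det = 0: -12 + (v - -4) * 12 = 0
  (v - -4) = 12 / 12 = 1
  v = -4 + (1) = -3

Answer: -3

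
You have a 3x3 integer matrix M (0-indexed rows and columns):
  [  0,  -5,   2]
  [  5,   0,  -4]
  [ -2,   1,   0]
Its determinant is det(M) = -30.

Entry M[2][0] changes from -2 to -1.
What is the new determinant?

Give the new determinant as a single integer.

det is linear in row 2: changing M[2][0] by delta changes det by delta * cofactor(2,0).
Cofactor C_20 = (-1)^(2+0) * minor(2,0) = 20
Entry delta = -1 - -2 = 1
Det delta = 1 * 20 = 20
New det = -30 + 20 = -10

Answer: -10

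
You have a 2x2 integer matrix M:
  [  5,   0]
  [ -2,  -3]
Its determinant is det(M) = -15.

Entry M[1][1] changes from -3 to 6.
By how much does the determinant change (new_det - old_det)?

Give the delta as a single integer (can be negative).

Answer: 45

Derivation:
Cofactor C_11 = 5
Entry delta = 6 - -3 = 9
Det delta = entry_delta * cofactor = 9 * 5 = 45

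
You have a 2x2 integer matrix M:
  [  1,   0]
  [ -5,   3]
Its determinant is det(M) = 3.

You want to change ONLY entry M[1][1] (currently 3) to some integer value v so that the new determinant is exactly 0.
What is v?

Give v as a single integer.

det is linear in entry M[1][1]: det = old_det + (v - 3) * C_11
Cofactor C_11 = 1
Want det = 0: 3 + (v - 3) * 1 = 0
  (v - 3) = -3 / 1 = -3
  v = 3 + (-3) = 0

Answer: 0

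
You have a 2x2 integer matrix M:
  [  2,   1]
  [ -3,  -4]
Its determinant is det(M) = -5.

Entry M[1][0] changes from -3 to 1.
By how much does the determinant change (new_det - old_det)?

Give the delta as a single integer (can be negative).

Answer: -4

Derivation:
Cofactor C_10 = -1
Entry delta = 1 - -3 = 4
Det delta = entry_delta * cofactor = 4 * -1 = -4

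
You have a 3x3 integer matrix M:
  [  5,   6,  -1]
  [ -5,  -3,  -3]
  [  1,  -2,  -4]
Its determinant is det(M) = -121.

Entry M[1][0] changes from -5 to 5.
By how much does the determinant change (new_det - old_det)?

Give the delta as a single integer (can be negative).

Answer: 260

Derivation:
Cofactor C_10 = 26
Entry delta = 5 - -5 = 10
Det delta = entry_delta * cofactor = 10 * 26 = 260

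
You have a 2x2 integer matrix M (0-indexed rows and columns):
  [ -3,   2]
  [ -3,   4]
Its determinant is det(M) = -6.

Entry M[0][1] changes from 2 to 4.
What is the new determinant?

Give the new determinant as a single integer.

Answer: 0

Derivation:
det is linear in row 0: changing M[0][1] by delta changes det by delta * cofactor(0,1).
Cofactor C_01 = (-1)^(0+1) * minor(0,1) = 3
Entry delta = 4 - 2 = 2
Det delta = 2 * 3 = 6
New det = -6 + 6 = 0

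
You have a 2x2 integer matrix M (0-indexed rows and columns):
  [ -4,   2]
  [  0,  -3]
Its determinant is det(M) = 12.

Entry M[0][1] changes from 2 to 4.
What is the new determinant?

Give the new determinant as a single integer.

Answer: 12

Derivation:
det is linear in row 0: changing M[0][1] by delta changes det by delta * cofactor(0,1).
Cofactor C_01 = (-1)^(0+1) * minor(0,1) = 0
Entry delta = 4 - 2 = 2
Det delta = 2 * 0 = 0
New det = 12 + 0 = 12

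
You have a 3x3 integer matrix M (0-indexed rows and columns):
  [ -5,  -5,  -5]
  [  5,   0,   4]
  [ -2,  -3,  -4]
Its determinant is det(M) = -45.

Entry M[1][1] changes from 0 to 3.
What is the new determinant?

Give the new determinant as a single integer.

Answer: -15

Derivation:
det is linear in row 1: changing M[1][1] by delta changes det by delta * cofactor(1,1).
Cofactor C_11 = (-1)^(1+1) * minor(1,1) = 10
Entry delta = 3 - 0 = 3
Det delta = 3 * 10 = 30
New det = -45 + 30 = -15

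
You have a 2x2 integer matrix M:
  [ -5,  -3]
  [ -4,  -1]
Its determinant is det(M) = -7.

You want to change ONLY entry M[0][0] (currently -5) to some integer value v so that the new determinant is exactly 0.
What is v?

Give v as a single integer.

Answer: -12

Derivation:
det is linear in entry M[0][0]: det = old_det + (v - -5) * C_00
Cofactor C_00 = -1
Want det = 0: -7 + (v - -5) * -1 = 0
  (v - -5) = 7 / -1 = -7
  v = -5 + (-7) = -12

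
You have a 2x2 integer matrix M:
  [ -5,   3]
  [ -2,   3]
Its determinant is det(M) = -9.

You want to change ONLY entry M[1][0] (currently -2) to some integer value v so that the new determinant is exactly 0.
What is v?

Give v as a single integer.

Answer: -5

Derivation:
det is linear in entry M[1][0]: det = old_det + (v - -2) * C_10
Cofactor C_10 = -3
Want det = 0: -9 + (v - -2) * -3 = 0
  (v - -2) = 9 / -3 = -3
  v = -2 + (-3) = -5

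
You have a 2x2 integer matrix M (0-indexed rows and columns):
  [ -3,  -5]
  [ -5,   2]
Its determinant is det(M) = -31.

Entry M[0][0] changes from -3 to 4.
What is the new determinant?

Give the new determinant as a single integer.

det is linear in row 0: changing M[0][0] by delta changes det by delta * cofactor(0,0).
Cofactor C_00 = (-1)^(0+0) * minor(0,0) = 2
Entry delta = 4 - -3 = 7
Det delta = 7 * 2 = 14
New det = -31 + 14 = -17

Answer: -17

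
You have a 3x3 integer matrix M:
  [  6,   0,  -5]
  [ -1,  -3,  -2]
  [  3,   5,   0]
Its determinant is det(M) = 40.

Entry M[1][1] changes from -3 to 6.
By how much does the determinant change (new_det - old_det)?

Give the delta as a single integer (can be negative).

Cofactor C_11 = 15
Entry delta = 6 - -3 = 9
Det delta = entry_delta * cofactor = 9 * 15 = 135

Answer: 135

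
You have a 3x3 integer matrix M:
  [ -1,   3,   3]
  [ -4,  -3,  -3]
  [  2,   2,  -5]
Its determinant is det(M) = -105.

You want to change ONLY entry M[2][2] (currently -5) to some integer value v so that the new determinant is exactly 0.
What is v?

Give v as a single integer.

det is linear in entry M[2][2]: det = old_det + (v - -5) * C_22
Cofactor C_22 = 15
Want det = 0: -105 + (v - -5) * 15 = 0
  (v - -5) = 105 / 15 = 7
  v = -5 + (7) = 2

Answer: 2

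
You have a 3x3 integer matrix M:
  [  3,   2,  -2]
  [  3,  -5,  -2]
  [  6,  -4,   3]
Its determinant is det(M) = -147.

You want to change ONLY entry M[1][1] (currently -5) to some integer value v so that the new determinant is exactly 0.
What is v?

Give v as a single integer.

Answer: 2

Derivation:
det is linear in entry M[1][1]: det = old_det + (v - -5) * C_11
Cofactor C_11 = 21
Want det = 0: -147 + (v - -5) * 21 = 0
  (v - -5) = 147 / 21 = 7
  v = -5 + (7) = 2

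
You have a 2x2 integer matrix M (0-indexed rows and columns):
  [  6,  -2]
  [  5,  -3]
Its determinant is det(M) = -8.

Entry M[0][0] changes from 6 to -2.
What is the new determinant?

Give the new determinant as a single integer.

Answer: 16

Derivation:
det is linear in row 0: changing M[0][0] by delta changes det by delta * cofactor(0,0).
Cofactor C_00 = (-1)^(0+0) * minor(0,0) = -3
Entry delta = -2 - 6 = -8
Det delta = -8 * -3 = 24
New det = -8 + 24 = 16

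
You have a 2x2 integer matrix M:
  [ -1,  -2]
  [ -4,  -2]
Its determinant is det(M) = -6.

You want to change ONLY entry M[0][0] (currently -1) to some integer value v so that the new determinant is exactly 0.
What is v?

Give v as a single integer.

Answer: -4

Derivation:
det is linear in entry M[0][0]: det = old_det + (v - -1) * C_00
Cofactor C_00 = -2
Want det = 0: -6 + (v - -1) * -2 = 0
  (v - -1) = 6 / -2 = -3
  v = -1 + (-3) = -4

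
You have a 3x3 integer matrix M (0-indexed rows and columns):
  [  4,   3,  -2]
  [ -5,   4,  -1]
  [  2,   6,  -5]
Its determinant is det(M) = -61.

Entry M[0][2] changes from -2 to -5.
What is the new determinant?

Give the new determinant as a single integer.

Answer: 53

Derivation:
det is linear in row 0: changing M[0][2] by delta changes det by delta * cofactor(0,2).
Cofactor C_02 = (-1)^(0+2) * minor(0,2) = -38
Entry delta = -5 - -2 = -3
Det delta = -3 * -38 = 114
New det = -61 + 114 = 53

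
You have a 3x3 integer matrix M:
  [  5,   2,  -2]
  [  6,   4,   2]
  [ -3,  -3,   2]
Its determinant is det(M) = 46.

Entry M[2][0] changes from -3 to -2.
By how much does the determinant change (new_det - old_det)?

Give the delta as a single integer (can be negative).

Answer: 12

Derivation:
Cofactor C_20 = 12
Entry delta = -2 - -3 = 1
Det delta = entry_delta * cofactor = 1 * 12 = 12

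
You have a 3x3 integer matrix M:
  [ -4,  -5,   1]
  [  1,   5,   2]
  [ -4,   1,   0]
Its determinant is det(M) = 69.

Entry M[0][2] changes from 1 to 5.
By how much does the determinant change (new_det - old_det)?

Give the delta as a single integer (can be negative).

Cofactor C_02 = 21
Entry delta = 5 - 1 = 4
Det delta = entry_delta * cofactor = 4 * 21 = 84

Answer: 84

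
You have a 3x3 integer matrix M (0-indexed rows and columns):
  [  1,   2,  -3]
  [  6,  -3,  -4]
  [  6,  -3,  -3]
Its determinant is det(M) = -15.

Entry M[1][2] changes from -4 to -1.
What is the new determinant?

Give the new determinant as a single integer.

Answer: 30

Derivation:
det is linear in row 1: changing M[1][2] by delta changes det by delta * cofactor(1,2).
Cofactor C_12 = (-1)^(1+2) * minor(1,2) = 15
Entry delta = -1 - -4 = 3
Det delta = 3 * 15 = 45
New det = -15 + 45 = 30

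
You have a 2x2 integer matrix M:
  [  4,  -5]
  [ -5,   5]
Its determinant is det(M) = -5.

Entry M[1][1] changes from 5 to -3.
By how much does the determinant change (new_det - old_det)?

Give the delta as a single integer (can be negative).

Cofactor C_11 = 4
Entry delta = -3 - 5 = -8
Det delta = entry_delta * cofactor = -8 * 4 = -32

Answer: -32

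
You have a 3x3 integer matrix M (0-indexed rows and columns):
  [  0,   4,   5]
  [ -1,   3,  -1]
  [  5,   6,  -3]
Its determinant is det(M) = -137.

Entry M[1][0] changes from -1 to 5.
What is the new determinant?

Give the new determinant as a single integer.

det is linear in row 1: changing M[1][0] by delta changes det by delta * cofactor(1,0).
Cofactor C_10 = (-1)^(1+0) * minor(1,0) = 42
Entry delta = 5 - -1 = 6
Det delta = 6 * 42 = 252
New det = -137 + 252 = 115

Answer: 115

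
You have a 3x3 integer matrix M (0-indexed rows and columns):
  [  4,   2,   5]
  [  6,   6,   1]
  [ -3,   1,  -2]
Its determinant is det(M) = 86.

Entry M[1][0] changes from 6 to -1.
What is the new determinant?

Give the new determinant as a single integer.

det is linear in row 1: changing M[1][0] by delta changes det by delta * cofactor(1,0).
Cofactor C_10 = (-1)^(1+0) * minor(1,0) = 9
Entry delta = -1 - 6 = -7
Det delta = -7 * 9 = -63
New det = 86 + -63 = 23

Answer: 23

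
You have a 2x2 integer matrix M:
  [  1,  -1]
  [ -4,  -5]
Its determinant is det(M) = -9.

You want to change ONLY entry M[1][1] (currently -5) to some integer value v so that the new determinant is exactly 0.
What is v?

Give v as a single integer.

det is linear in entry M[1][1]: det = old_det + (v - -5) * C_11
Cofactor C_11 = 1
Want det = 0: -9 + (v - -5) * 1 = 0
  (v - -5) = 9 / 1 = 9
  v = -5 + (9) = 4

Answer: 4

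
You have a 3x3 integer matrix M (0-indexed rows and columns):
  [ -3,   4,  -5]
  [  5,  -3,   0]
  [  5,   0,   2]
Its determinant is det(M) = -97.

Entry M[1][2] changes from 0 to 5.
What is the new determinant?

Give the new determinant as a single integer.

det is linear in row 1: changing M[1][2] by delta changes det by delta * cofactor(1,2).
Cofactor C_12 = (-1)^(1+2) * minor(1,2) = 20
Entry delta = 5 - 0 = 5
Det delta = 5 * 20 = 100
New det = -97 + 100 = 3

Answer: 3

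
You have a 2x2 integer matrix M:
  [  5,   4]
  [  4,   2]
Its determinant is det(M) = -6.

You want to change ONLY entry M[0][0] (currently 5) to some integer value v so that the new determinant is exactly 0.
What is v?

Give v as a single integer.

det is linear in entry M[0][0]: det = old_det + (v - 5) * C_00
Cofactor C_00 = 2
Want det = 0: -6 + (v - 5) * 2 = 0
  (v - 5) = 6 / 2 = 3
  v = 5 + (3) = 8

Answer: 8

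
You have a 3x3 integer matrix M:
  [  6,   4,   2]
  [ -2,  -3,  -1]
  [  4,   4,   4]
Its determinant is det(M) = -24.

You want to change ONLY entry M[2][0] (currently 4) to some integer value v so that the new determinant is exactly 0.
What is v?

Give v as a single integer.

det is linear in entry M[2][0]: det = old_det + (v - 4) * C_20
Cofactor C_20 = 2
Want det = 0: -24 + (v - 4) * 2 = 0
  (v - 4) = 24 / 2 = 12
  v = 4 + (12) = 16

Answer: 16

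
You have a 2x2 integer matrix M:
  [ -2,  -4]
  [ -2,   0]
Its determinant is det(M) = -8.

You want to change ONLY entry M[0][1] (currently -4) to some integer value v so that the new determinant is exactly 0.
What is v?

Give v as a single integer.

det is linear in entry M[0][1]: det = old_det + (v - -4) * C_01
Cofactor C_01 = 2
Want det = 0: -8 + (v - -4) * 2 = 0
  (v - -4) = 8 / 2 = 4
  v = -4 + (4) = 0

Answer: 0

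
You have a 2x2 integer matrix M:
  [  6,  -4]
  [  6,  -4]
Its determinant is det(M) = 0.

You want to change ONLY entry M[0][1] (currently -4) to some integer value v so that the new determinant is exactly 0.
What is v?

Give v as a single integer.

det is linear in entry M[0][1]: det = old_det + (v - -4) * C_01
Cofactor C_01 = -6
Want det = 0: 0 + (v - -4) * -6 = 0
  (v - -4) = 0 / -6 = 0
  v = -4 + (0) = -4

Answer: -4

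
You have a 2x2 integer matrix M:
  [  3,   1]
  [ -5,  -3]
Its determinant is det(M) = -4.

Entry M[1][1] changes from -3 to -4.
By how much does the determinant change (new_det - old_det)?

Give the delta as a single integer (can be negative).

Answer: -3

Derivation:
Cofactor C_11 = 3
Entry delta = -4 - -3 = -1
Det delta = entry_delta * cofactor = -1 * 3 = -3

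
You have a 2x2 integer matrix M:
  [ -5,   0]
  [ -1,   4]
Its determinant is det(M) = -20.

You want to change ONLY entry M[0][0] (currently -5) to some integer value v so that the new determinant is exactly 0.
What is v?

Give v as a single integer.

det is linear in entry M[0][0]: det = old_det + (v - -5) * C_00
Cofactor C_00 = 4
Want det = 0: -20 + (v - -5) * 4 = 0
  (v - -5) = 20 / 4 = 5
  v = -5 + (5) = 0

Answer: 0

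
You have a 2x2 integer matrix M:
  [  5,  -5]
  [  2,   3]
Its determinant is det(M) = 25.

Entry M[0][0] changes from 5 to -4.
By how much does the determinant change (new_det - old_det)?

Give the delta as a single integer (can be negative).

Answer: -27

Derivation:
Cofactor C_00 = 3
Entry delta = -4 - 5 = -9
Det delta = entry_delta * cofactor = -9 * 3 = -27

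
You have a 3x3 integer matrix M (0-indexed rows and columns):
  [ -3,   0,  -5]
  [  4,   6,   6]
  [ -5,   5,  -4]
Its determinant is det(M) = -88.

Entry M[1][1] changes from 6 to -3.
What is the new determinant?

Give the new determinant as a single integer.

det is linear in row 1: changing M[1][1] by delta changes det by delta * cofactor(1,1).
Cofactor C_11 = (-1)^(1+1) * minor(1,1) = -13
Entry delta = -3 - 6 = -9
Det delta = -9 * -13 = 117
New det = -88 + 117 = 29

Answer: 29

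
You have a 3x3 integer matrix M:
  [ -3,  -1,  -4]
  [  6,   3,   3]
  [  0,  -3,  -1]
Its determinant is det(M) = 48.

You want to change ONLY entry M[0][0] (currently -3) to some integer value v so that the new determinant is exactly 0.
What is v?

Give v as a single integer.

Answer: -11

Derivation:
det is linear in entry M[0][0]: det = old_det + (v - -3) * C_00
Cofactor C_00 = 6
Want det = 0: 48 + (v - -3) * 6 = 0
  (v - -3) = -48 / 6 = -8
  v = -3 + (-8) = -11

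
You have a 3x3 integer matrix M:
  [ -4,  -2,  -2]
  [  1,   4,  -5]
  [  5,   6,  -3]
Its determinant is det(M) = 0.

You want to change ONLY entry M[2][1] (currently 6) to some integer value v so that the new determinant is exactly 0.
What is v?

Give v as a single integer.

Answer: 6

Derivation:
det is linear in entry M[2][1]: det = old_det + (v - 6) * C_21
Cofactor C_21 = -22
Want det = 0: 0 + (v - 6) * -22 = 0
  (v - 6) = 0 / -22 = 0
  v = 6 + (0) = 6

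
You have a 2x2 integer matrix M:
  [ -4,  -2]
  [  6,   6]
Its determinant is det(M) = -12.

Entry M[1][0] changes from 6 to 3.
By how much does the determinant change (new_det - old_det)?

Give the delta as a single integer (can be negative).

Answer: -6

Derivation:
Cofactor C_10 = 2
Entry delta = 3 - 6 = -3
Det delta = entry_delta * cofactor = -3 * 2 = -6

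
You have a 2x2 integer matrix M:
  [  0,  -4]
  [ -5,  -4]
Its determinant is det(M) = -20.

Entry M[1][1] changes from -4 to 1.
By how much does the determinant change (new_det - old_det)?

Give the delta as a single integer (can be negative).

Cofactor C_11 = 0
Entry delta = 1 - -4 = 5
Det delta = entry_delta * cofactor = 5 * 0 = 0

Answer: 0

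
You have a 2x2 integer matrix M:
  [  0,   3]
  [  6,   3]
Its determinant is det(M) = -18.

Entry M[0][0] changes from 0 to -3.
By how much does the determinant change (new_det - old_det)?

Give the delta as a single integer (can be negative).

Cofactor C_00 = 3
Entry delta = -3 - 0 = -3
Det delta = entry_delta * cofactor = -3 * 3 = -9

Answer: -9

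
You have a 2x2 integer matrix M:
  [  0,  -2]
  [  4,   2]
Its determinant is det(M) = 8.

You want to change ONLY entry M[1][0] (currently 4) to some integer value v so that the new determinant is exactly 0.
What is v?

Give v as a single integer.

Answer: 0

Derivation:
det is linear in entry M[1][0]: det = old_det + (v - 4) * C_10
Cofactor C_10 = 2
Want det = 0: 8 + (v - 4) * 2 = 0
  (v - 4) = -8 / 2 = -4
  v = 4 + (-4) = 0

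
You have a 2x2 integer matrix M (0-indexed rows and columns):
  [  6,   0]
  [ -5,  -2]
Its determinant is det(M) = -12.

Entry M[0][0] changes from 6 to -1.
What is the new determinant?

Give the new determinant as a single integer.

Answer: 2

Derivation:
det is linear in row 0: changing M[0][0] by delta changes det by delta * cofactor(0,0).
Cofactor C_00 = (-1)^(0+0) * minor(0,0) = -2
Entry delta = -1 - 6 = -7
Det delta = -7 * -2 = 14
New det = -12 + 14 = 2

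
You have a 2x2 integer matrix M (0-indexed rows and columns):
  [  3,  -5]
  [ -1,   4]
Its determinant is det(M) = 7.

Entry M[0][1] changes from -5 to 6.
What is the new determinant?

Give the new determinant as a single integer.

Answer: 18

Derivation:
det is linear in row 0: changing M[0][1] by delta changes det by delta * cofactor(0,1).
Cofactor C_01 = (-1)^(0+1) * minor(0,1) = 1
Entry delta = 6 - -5 = 11
Det delta = 11 * 1 = 11
New det = 7 + 11 = 18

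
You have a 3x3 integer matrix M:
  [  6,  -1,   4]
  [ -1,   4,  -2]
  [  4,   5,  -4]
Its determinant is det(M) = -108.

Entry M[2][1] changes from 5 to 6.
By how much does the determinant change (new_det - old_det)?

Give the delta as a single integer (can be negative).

Cofactor C_21 = 8
Entry delta = 6 - 5 = 1
Det delta = entry_delta * cofactor = 1 * 8 = 8

Answer: 8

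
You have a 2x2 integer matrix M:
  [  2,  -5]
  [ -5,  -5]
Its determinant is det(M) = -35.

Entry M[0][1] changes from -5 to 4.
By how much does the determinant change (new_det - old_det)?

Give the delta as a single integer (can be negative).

Cofactor C_01 = 5
Entry delta = 4 - -5 = 9
Det delta = entry_delta * cofactor = 9 * 5 = 45

Answer: 45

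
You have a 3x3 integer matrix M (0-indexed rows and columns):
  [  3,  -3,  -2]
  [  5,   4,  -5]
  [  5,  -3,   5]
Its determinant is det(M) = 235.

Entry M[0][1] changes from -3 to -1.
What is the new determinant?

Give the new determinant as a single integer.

Answer: 135

Derivation:
det is linear in row 0: changing M[0][1] by delta changes det by delta * cofactor(0,1).
Cofactor C_01 = (-1)^(0+1) * minor(0,1) = -50
Entry delta = -1 - -3 = 2
Det delta = 2 * -50 = -100
New det = 235 + -100 = 135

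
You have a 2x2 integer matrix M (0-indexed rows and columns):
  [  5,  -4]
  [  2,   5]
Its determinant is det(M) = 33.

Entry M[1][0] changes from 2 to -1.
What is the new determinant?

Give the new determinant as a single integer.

Answer: 21

Derivation:
det is linear in row 1: changing M[1][0] by delta changes det by delta * cofactor(1,0).
Cofactor C_10 = (-1)^(1+0) * minor(1,0) = 4
Entry delta = -1 - 2 = -3
Det delta = -3 * 4 = -12
New det = 33 + -12 = 21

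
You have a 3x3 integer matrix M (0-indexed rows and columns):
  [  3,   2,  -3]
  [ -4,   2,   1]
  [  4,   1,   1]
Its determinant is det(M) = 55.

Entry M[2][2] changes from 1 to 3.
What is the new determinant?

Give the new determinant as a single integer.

det is linear in row 2: changing M[2][2] by delta changes det by delta * cofactor(2,2).
Cofactor C_22 = (-1)^(2+2) * minor(2,2) = 14
Entry delta = 3 - 1 = 2
Det delta = 2 * 14 = 28
New det = 55 + 28 = 83

Answer: 83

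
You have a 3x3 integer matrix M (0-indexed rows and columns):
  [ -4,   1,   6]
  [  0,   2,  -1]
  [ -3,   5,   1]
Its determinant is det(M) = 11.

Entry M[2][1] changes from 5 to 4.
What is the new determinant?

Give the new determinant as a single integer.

Answer: 15

Derivation:
det is linear in row 2: changing M[2][1] by delta changes det by delta * cofactor(2,1).
Cofactor C_21 = (-1)^(2+1) * minor(2,1) = -4
Entry delta = 4 - 5 = -1
Det delta = -1 * -4 = 4
New det = 11 + 4 = 15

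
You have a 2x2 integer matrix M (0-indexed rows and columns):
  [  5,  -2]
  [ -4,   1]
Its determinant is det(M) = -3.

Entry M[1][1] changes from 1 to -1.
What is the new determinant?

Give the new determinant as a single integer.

det is linear in row 1: changing M[1][1] by delta changes det by delta * cofactor(1,1).
Cofactor C_11 = (-1)^(1+1) * minor(1,1) = 5
Entry delta = -1 - 1 = -2
Det delta = -2 * 5 = -10
New det = -3 + -10 = -13

Answer: -13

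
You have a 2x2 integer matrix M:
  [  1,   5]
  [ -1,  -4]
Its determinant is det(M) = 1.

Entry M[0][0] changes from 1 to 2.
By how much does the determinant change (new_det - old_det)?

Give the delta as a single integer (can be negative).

Cofactor C_00 = -4
Entry delta = 2 - 1 = 1
Det delta = entry_delta * cofactor = 1 * -4 = -4

Answer: -4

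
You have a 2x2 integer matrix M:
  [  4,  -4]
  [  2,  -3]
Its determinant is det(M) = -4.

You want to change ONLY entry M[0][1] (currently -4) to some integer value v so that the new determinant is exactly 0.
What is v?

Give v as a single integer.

Answer: -6

Derivation:
det is linear in entry M[0][1]: det = old_det + (v - -4) * C_01
Cofactor C_01 = -2
Want det = 0: -4 + (v - -4) * -2 = 0
  (v - -4) = 4 / -2 = -2
  v = -4 + (-2) = -6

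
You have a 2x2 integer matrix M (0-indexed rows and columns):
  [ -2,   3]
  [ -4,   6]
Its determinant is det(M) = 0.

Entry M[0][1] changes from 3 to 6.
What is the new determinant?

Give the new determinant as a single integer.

det is linear in row 0: changing M[0][1] by delta changes det by delta * cofactor(0,1).
Cofactor C_01 = (-1)^(0+1) * minor(0,1) = 4
Entry delta = 6 - 3 = 3
Det delta = 3 * 4 = 12
New det = 0 + 12 = 12

Answer: 12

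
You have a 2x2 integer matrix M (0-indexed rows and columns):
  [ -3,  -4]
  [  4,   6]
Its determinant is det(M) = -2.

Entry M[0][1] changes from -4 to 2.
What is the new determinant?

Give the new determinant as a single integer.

Answer: -26

Derivation:
det is linear in row 0: changing M[0][1] by delta changes det by delta * cofactor(0,1).
Cofactor C_01 = (-1)^(0+1) * minor(0,1) = -4
Entry delta = 2 - -4 = 6
Det delta = 6 * -4 = -24
New det = -2 + -24 = -26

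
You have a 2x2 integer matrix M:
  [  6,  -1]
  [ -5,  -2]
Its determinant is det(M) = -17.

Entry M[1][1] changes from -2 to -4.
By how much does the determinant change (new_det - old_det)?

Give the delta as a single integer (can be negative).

Answer: -12

Derivation:
Cofactor C_11 = 6
Entry delta = -4 - -2 = -2
Det delta = entry_delta * cofactor = -2 * 6 = -12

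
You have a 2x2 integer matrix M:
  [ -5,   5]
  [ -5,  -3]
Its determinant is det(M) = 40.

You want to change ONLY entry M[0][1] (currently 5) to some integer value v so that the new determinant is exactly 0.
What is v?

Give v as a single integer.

det is linear in entry M[0][1]: det = old_det + (v - 5) * C_01
Cofactor C_01 = 5
Want det = 0: 40 + (v - 5) * 5 = 0
  (v - 5) = -40 / 5 = -8
  v = 5 + (-8) = -3

Answer: -3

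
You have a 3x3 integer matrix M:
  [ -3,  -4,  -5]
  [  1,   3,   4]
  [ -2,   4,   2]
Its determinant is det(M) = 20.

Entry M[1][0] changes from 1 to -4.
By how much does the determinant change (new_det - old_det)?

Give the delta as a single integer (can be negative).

Cofactor C_10 = -12
Entry delta = -4 - 1 = -5
Det delta = entry_delta * cofactor = -5 * -12 = 60

Answer: 60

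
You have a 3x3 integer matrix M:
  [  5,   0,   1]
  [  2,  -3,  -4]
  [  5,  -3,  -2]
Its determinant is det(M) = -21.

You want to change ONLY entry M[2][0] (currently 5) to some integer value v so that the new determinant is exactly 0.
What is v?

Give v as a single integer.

det is linear in entry M[2][0]: det = old_det + (v - 5) * C_20
Cofactor C_20 = 3
Want det = 0: -21 + (v - 5) * 3 = 0
  (v - 5) = 21 / 3 = 7
  v = 5 + (7) = 12

Answer: 12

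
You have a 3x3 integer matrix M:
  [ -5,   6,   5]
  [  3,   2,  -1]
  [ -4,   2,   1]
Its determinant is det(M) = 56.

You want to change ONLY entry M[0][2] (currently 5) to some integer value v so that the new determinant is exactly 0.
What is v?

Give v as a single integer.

Answer: 1

Derivation:
det is linear in entry M[0][2]: det = old_det + (v - 5) * C_02
Cofactor C_02 = 14
Want det = 0: 56 + (v - 5) * 14 = 0
  (v - 5) = -56 / 14 = -4
  v = 5 + (-4) = 1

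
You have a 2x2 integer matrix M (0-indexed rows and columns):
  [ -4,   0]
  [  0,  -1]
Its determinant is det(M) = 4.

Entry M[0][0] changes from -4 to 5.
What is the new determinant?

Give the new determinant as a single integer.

Answer: -5

Derivation:
det is linear in row 0: changing M[0][0] by delta changes det by delta * cofactor(0,0).
Cofactor C_00 = (-1)^(0+0) * minor(0,0) = -1
Entry delta = 5 - -4 = 9
Det delta = 9 * -1 = -9
New det = 4 + -9 = -5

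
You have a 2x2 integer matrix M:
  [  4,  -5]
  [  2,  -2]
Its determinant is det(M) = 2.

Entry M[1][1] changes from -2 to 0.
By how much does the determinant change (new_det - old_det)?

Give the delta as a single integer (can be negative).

Answer: 8

Derivation:
Cofactor C_11 = 4
Entry delta = 0 - -2 = 2
Det delta = entry_delta * cofactor = 2 * 4 = 8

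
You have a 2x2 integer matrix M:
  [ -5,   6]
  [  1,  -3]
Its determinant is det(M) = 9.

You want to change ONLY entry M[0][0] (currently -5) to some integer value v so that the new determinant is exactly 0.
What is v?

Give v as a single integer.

det is linear in entry M[0][0]: det = old_det + (v - -5) * C_00
Cofactor C_00 = -3
Want det = 0: 9 + (v - -5) * -3 = 0
  (v - -5) = -9 / -3 = 3
  v = -5 + (3) = -2

Answer: -2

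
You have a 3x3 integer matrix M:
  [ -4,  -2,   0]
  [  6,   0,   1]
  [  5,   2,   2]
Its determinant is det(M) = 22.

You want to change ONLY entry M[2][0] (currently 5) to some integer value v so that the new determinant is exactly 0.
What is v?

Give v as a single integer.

Answer: 16

Derivation:
det is linear in entry M[2][0]: det = old_det + (v - 5) * C_20
Cofactor C_20 = -2
Want det = 0: 22 + (v - 5) * -2 = 0
  (v - 5) = -22 / -2 = 11
  v = 5 + (11) = 16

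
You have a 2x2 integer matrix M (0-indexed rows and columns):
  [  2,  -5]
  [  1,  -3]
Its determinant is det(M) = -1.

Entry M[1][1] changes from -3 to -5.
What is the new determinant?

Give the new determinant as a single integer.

det is linear in row 1: changing M[1][1] by delta changes det by delta * cofactor(1,1).
Cofactor C_11 = (-1)^(1+1) * minor(1,1) = 2
Entry delta = -5 - -3 = -2
Det delta = -2 * 2 = -4
New det = -1 + -4 = -5

Answer: -5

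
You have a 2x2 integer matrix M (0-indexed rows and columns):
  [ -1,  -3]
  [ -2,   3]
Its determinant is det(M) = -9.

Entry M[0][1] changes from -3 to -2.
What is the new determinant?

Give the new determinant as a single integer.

Answer: -7

Derivation:
det is linear in row 0: changing M[0][1] by delta changes det by delta * cofactor(0,1).
Cofactor C_01 = (-1)^(0+1) * minor(0,1) = 2
Entry delta = -2 - -3 = 1
Det delta = 1 * 2 = 2
New det = -9 + 2 = -7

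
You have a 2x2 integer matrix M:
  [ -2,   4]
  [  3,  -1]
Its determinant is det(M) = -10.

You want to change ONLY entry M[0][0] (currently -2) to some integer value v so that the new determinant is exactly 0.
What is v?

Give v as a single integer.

Answer: -12

Derivation:
det is linear in entry M[0][0]: det = old_det + (v - -2) * C_00
Cofactor C_00 = -1
Want det = 0: -10 + (v - -2) * -1 = 0
  (v - -2) = 10 / -1 = -10
  v = -2 + (-10) = -12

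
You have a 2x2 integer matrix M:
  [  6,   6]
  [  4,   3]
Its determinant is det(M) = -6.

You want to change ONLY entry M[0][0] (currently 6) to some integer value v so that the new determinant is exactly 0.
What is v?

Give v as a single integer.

Answer: 8

Derivation:
det is linear in entry M[0][0]: det = old_det + (v - 6) * C_00
Cofactor C_00 = 3
Want det = 0: -6 + (v - 6) * 3 = 0
  (v - 6) = 6 / 3 = 2
  v = 6 + (2) = 8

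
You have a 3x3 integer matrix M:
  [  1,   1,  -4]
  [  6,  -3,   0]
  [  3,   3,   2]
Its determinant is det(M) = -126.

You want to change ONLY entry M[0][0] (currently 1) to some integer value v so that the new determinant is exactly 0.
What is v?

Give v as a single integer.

Answer: -20

Derivation:
det is linear in entry M[0][0]: det = old_det + (v - 1) * C_00
Cofactor C_00 = -6
Want det = 0: -126 + (v - 1) * -6 = 0
  (v - 1) = 126 / -6 = -21
  v = 1 + (-21) = -20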